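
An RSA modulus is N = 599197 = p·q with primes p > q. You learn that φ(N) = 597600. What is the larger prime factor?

φ(n) = (p−1)(q−1) = n − (p+q) + 1, so p + q = 599197 − 597600 + 1 = 1598.
p and q are the roots of t² − 1598t + 599197 = 0.
Discriminant: 1598² − 4·599197 = 2553604 − 2396788 = 156816; √156816 = 396.
q = (1598 − 396)/2 = 601, p = (1598 + 396)/2 = 997.
Check: 601 · 997 = 599197.

997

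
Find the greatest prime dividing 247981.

247981 = 43 · 5767
5767 = 73 · 79
79 is prime.
So 247981 = 43 · 73 · 79; the largest prime factor is 79.

79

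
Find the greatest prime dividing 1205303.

1205303 = 11 · 109573
109573 = 19 · 5767
5767 = 73 · 79
79 is prime.
So 1205303 = 11 · 19 · 73 · 79; the largest prime factor is 79.

79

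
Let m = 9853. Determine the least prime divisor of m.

59

9853 is odd.
Digit sum 25, not divisible by 3.
Ends in 3: not divisible by 5.
7: 9853 = 7·1407 + 4
11: 9853 = 11·895 + 8
13: 9853 = 13·757 + 12
17: 9853 = 17·579 + 10
19: 9853 = 19·518 + 11
23: 9853 = 23·428 + 9
29: 9853 = 29·339 + 22
31: 9853 = 31·317 + 26
37: 9853 = 37·266 + 11
41: 9853 = 41·240 + 13
43: 9853 = 43·229 + 6
47: 9853 = 47·209 + 30
53: 9853 = 53·185 + 48
59: 9853 = 59·167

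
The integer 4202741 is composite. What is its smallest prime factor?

53

4202741 is odd.
Digit sum 20, not divisible by 3.
Ends in 1: not divisible by 5.
7: 4202741 = 7·600391 + 4
11: 4202741 = 11·382067 + 4
13: 4202741 = 13·323287 + 10
17: 4202741 = 17·247220 + 1
19: 4202741 = 19·221196 + 17
23: 4202741 = 23·182727 + 20
29: 4202741 = 29·144922 + 3
31: 4202741 = 31·135572 + 9
37: 4202741 = 37·113587 + 22
41: 4202741 = 41·102505 + 36
43: 4202741 = 43·97738 + 7
47: 4202741 = 47·89420 + 1
53: 4202741 = 53·79297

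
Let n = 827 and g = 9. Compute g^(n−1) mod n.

9^1 ≡ 9 (mod 827)
9^2 ≡ 9^2 = 81 ≡ 81 (mod 827)
9^4 ≡ 81^2 = 6561 ≡ 772 (mod 827)
9^8 ≡ 772^2 = 595984 ≡ 544 (mod 827)
9^16 ≡ 544^2 = 295936 ≡ 697 (mod 827)
9^32 ≡ 697^2 = 485809 ≡ 360 (mod 827)
9^64 ≡ 360^2 = 129600 ≡ 588 (mod 827)
9^128 ≡ 588^2 = 345744 ≡ 58 (mod 827)
9^256 ≡ 58^2 = 3364 ≡ 56 (mod 827)
9^512 ≡ 56^2 = 3136 ≡ 655 (mod 827)
826 = 512 + 256 + 32 + 16 + 8 + 2 in binary powers of 2.
So 9^826 ≡ 655 · 56 · 360 · 697 · 544 · 81 ≡ 1 (mod 827).
Since the result is 1, base 9 gives no evidence that 827 is composite.

1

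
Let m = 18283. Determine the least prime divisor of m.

47

18283 is odd.
Digit sum 22, not divisible by 3.
Ends in 3: not divisible by 5.
7: 18283 = 7·2611 + 6
11: 18283 = 11·1662 + 1
13: 18283 = 13·1406 + 5
17: 18283 = 17·1075 + 8
19: 18283 = 19·962 + 5
23: 18283 = 23·794 + 21
29: 18283 = 29·630 + 13
31: 18283 = 31·589 + 24
37: 18283 = 37·494 + 5
41: 18283 = 41·445 + 38
43: 18283 = 43·425 + 8
47: 18283 = 47·389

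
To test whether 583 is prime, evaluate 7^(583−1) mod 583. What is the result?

566

7^1 ≡ 7 (mod 583)
7^2 ≡ 7^2 = 49 ≡ 49 (mod 583)
7^4 ≡ 49^2 = 2401 ≡ 69 (mod 583)
7^8 ≡ 69^2 = 4761 ≡ 97 (mod 583)
7^16 ≡ 97^2 = 9409 ≡ 81 (mod 583)
7^32 ≡ 81^2 = 6561 ≡ 148 (mod 583)
7^64 ≡ 148^2 = 21904 ≡ 333 (mod 583)
7^128 ≡ 333^2 = 110889 ≡ 119 (mod 583)
7^256 ≡ 119^2 = 14161 ≡ 169 (mod 583)
7^512 ≡ 169^2 = 28561 ≡ 577 (mod 583)
582 = 512 + 64 + 4 + 2 in binary powers of 2.
So 7^582 ≡ 577 · 333 · 69 · 49 ≡ 566 (mod 583).
Since 566 ≠ 1, base 7 is a Fermat witness: 583 is composite.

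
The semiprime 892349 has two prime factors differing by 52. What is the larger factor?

971

Since p = q + 52, we have 892349 = q(q + 52), so q² + 52q − 892349 = 0.
Discriminant: 52² + 4·892349 = 2704 + 3569396 = 3572100; √3572100 = 1890.
q = (−52 + 1890)/2 = 919, and p = q + 52 = 971.
Check: 919 · 971 = 892349.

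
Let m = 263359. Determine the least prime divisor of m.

19

263359 is odd.
Digit sum 28, not divisible by 3.
Ends in 9: not divisible by 5.
7: 263359 = 7·37622 + 5
11: 263359 = 11·23941 + 8
13: 263359 = 13·20258 + 5
17: 263359 = 17·15491 + 12
19: 263359 = 19·13861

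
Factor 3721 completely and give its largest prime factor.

61

3721 = 61 · 61
61 = 61 · 1
So 3721 = 61^2; the largest prime factor is 61.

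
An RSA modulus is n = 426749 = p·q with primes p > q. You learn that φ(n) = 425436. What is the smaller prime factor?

587

φ(n) = (p−1)(q−1) = n − (p+q) + 1, so p + q = 426749 − 425436 + 1 = 1314.
p and q are the roots of t² − 1314t + 426749 = 0.
Discriminant: 1314² − 4·426749 = 1726596 − 1706996 = 19600; √19600 = 140.
q = (1314 − 140)/2 = 587, p = (1314 + 140)/2 = 727.
Check: 587 · 727 = 426749.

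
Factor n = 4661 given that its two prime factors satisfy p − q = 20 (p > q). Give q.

Since p = q + 20, we have 4661 = q(q + 20), so q² + 20q − 4661 = 0.
Discriminant: 20² + 4·4661 = 400 + 18644 = 19044; √19044 = 138.
q = (−20 + 138)/2 = 59, and p = q + 20 = 79.
Check: 59 · 79 = 4661.

59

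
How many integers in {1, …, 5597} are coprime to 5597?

5376

Factor: 5597 = 29 · 193.
φ(5597) = (29−1) · (193−1) = 28 · 192 = 5376.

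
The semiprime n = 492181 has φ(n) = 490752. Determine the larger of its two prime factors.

φ(n) = (p−1)(q−1) = n − (p+q) + 1, so p + q = 492181 − 490752 + 1 = 1430.
p and q are the roots of t² − 1430t + 492181 = 0.
Discriminant: 1430² − 4·492181 = 2044900 − 1968724 = 76176; √76176 = 276.
q = (1430 − 276)/2 = 577, p = (1430 + 276)/2 = 853.
Check: 577 · 853 = 492181.

853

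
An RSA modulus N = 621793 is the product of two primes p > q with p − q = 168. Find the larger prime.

Since p = q + 168, we have 621793 = q(q + 168), so q² + 168q − 621793 = 0.
Discriminant: 168² + 4·621793 = 28224 + 2487172 = 2515396; √2515396 = 1586.
q = (−168 + 1586)/2 = 709, and p = q + 168 = 877.
Check: 709 · 877 = 621793.

877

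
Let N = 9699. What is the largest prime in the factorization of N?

61

9699 = 3 · 3233
3233 = 53 · 61
61 is prime.
So 9699 = 3 · 53 · 61; the largest prime factor is 61.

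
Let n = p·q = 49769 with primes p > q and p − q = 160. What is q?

157

Since p = q + 160, we have 49769 = q(q + 160), so q² + 160q − 49769 = 0.
Discriminant: 160² + 4·49769 = 25600 + 199076 = 224676; √224676 = 474.
q = (−160 + 474)/2 = 157, and p = q + 160 = 317.
Check: 157 · 317 = 49769.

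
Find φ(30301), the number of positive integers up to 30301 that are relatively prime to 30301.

Factor: 30301 = 157 · 193.
φ(30301) = (157−1) · (193−1) = 156 · 192 = 29952.

29952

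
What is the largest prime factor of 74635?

74635 = 5 · 14927
14927 = 11 · 1357
1357 = 23 · 59
59 is prime.
So 74635 = 5 · 11 · 23 · 59; the largest prime factor is 59.

59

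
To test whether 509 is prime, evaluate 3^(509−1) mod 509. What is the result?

3^1 ≡ 3 (mod 509)
3^2 ≡ 3^2 = 9 ≡ 9 (mod 509)
3^4 ≡ 9^2 = 81 ≡ 81 (mod 509)
3^8 ≡ 81^2 = 6561 ≡ 453 (mod 509)
3^16 ≡ 453^2 = 205209 ≡ 82 (mod 509)
3^32 ≡ 82^2 = 6724 ≡ 107 (mod 509)
3^64 ≡ 107^2 = 11449 ≡ 251 (mod 509)
3^128 ≡ 251^2 = 63001 ≡ 394 (mod 509)
3^256 ≡ 394^2 = 155236 ≡ 500 (mod 509)
508 = 256 + 128 + 64 + 32 + 16 + 8 + 4 in binary powers of 2.
So 3^508 ≡ 500 · 394 · 251 · 107 · 82 · 453 · 81 ≡ 1 (mod 509).
Since the result is 1, base 3 gives no evidence that 509 is composite.

1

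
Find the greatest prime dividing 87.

87 = 3 · 29
29 is prime.
So 87 = 3 · 29; the largest prime factor is 29.

29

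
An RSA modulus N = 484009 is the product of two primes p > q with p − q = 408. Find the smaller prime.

521

Since p = q + 408, we have 484009 = q(q + 408), so q² + 408q − 484009 = 0.
Discriminant: 408² + 4·484009 = 166464 + 1936036 = 2102500; √2102500 = 1450.
q = (−408 + 1450)/2 = 521, and p = q + 408 = 929.
Check: 521 · 929 = 484009.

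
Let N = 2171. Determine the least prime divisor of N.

2171 is odd.
Digit sum 11, not divisible by 3.
Ends in 1: not divisible by 5.
7: 2171 = 7·310 + 1
11: 2171 = 11·197 + 4
13: 2171 = 13·167

13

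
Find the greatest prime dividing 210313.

73

210313 = 43 · 4891
4891 = 67 · 73
73 is prime.
So 210313 = 43 · 67 · 73; the largest prime factor is 73.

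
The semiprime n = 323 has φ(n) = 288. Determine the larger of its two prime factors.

φ(n) = (p−1)(q−1) = n − (p+q) + 1, so p + q = 323 − 288 + 1 = 36.
p and q are the roots of t² − 36t + 323 = 0.
Discriminant: 36² − 4·323 = 1296 − 1292 = 4; √4 = 2.
q = (36 − 2)/2 = 17, p = (36 + 2)/2 = 19.
Check: 17 · 19 = 323.

19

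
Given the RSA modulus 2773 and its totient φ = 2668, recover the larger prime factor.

φ(n) = (p−1)(q−1) = n − (p+q) + 1, so p + q = 2773 − 2668 + 1 = 106.
p and q are the roots of t² − 106t + 2773 = 0.
Discriminant: 106² − 4·2773 = 11236 − 11092 = 144; √144 = 12.
q = (106 − 12)/2 = 47, p = (106 + 12)/2 = 59.
Check: 47 · 59 = 2773.

59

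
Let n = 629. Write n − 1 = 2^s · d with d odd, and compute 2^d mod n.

629 − 1 = 628 = 2^2 · 157, so d = 157.
2^1 ≡ 2 (mod 629)
2^2 ≡ 2^2 = 4 ≡ 4 (mod 629)
2^4 ≡ 4^2 = 16 ≡ 16 (mod 629)
2^8 ≡ 16^2 = 256 ≡ 256 (mod 629)
2^16 ≡ 256^2 = 65536 ≡ 120 (mod 629)
2^32 ≡ 120^2 = 14400 ≡ 562 (mod 629)
2^64 ≡ 562^2 = 315844 ≡ 86 (mod 629)
2^128 ≡ 86^2 = 7396 ≡ 477 (mod 629)
157 = 128 + 16 + 8 + 4 + 1 in binary powers of 2.
So 2^157 ≡ 477 · 120 · 256 · 16 · 2 ≡ 15 (mod 629).
Squaring chain: 15 → 225; never reaches −1, so base 2 is a Miller–Rabin witness that 629 is composite.

15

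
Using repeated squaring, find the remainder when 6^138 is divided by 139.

1

6^1 ≡ 6 (mod 139)
6^2 ≡ 6^2 = 36 ≡ 36 (mod 139)
6^4 ≡ 36^2 = 1296 ≡ 45 (mod 139)
6^8 ≡ 45^2 = 2025 ≡ 79 (mod 139)
6^16 ≡ 79^2 = 6241 ≡ 125 (mod 139)
6^32 ≡ 125^2 = 15625 ≡ 57 (mod 139)
6^64 ≡ 57^2 = 3249 ≡ 52 (mod 139)
6^128 ≡ 52^2 = 2704 ≡ 63 (mod 139)
138 = 128 + 8 + 2 in binary powers of 2.
So 6^138 ≡ 63 · 79 · 36 ≡ 1 (mod 139).
Since the result is 1, base 6 gives no evidence that 139 is composite.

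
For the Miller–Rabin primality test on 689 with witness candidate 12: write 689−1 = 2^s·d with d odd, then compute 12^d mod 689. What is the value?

337

689 − 1 = 688 = 2^4 · 43, so d = 43.
12^1 ≡ 12 (mod 689)
12^2 ≡ 12^2 = 144 ≡ 144 (mod 689)
12^4 ≡ 144^2 = 20736 ≡ 66 (mod 689)
12^8 ≡ 66^2 = 4356 ≡ 222 (mod 689)
12^16 ≡ 222^2 = 49284 ≡ 365 (mod 689)
12^32 ≡ 365^2 = 133225 ≡ 248 (mod 689)
43 = 32 + 8 + 2 + 1 in binary powers of 2.
So 12^43 ≡ 248 · 222 · 144 · 12 ≡ 337 (mod 689).
Squaring chain: 337 → 573 → 365 → 248; never reaches −1, so base 12 is a Miller–Rabin witness that 689 is composite.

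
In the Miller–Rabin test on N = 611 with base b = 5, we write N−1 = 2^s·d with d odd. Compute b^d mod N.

590

611 − 1 = 610 = 2^1 · 305, so d = 305.
5^1 ≡ 5 (mod 611)
5^2 ≡ 5^2 = 25 ≡ 25 (mod 611)
5^4 ≡ 25^2 = 625 ≡ 14 (mod 611)
5^8 ≡ 14^2 = 196 ≡ 196 (mod 611)
5^16 ≡ 196^2 = 38416 ≡ 534 (mod 611)
5^32 ≡ 534^2 = 285156 ≡ 430 (mod 611)
5^64 ≡ 430^2 = 184900 ≡ 378 (mod 611)
5^128 ≡ 378^2 = 142884 ≡ 521 (mod 611)
5^256 ≡ 521^2 = 271441 ≡ 157 (mod 611)
305 = 256 + 32 + 16 + 1 in binary powers of 2.
So 5^305 ≡ 157 · 430 · 534 · 5 ≡ 590 (mod 611).
Squaring chain: 590; never reaches −1, so base 5 is a Miller–Rabin witness that 611 is composite.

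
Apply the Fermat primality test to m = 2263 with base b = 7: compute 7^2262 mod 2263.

1287

7^1 ≡ 7 (mod 2263)
7^2 ≡ 7^2 = 49 ≡ 49 (mod 2263)
7^4 ≡ 49^2 = 2401 ≡ 138 (mod 2263)
7^8 ≡ 138^2 = 19044 ≡ 940 (mod 2263)
7^16 ≡ 940^2 = 883600 ≡ 1030 (mod 2263)
7^32 ≡ 1030^2 = 1060900 ≡ 1816 (mod 2263)
7^64 ≡ 1816^2 = 3297856 ≡ 665 (mod 2263)
7^128 ≡ 665^2 = 442225 ≡ 940 (mod 2263)
7^256 ≡ 940^2 = 883600 ≡ 1030 (mod 2263)
7^512 ≡ 1030^2 = 1060900 ≡ 1816 (mod 2263)
7^1024 ≡ 1816^2 = 3297856 ≡ 665 (mod 2263)
7^2048 ≡ 665^2 = 442225 ≡ 940 (mod 2263)
2262 = 2048 + 128 + 64 + 16 + 4 + 2 in binary powers of 2.
So 7^2262 ≡ 940 · 940 · 665 · 1030 · 138 · 49 ≡ 1287 (mod 2263).
Since 1287 ≠ 1, base 7 is a Fermat witness: 2263 is composite.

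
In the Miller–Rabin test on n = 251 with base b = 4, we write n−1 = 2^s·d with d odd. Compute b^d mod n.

251 − 1 = 250 = 2^1 · 125, so d = 125.
4^1 ≡ 4 (mod 251)
4^2 ≡ 4^2 = 16 ≡ 16 (mod 251)
4^4 ≡ 16^2 = 256 ≡ 5 (mod 251)
4^8 ≡ 5^2 = 25 ≡ 25 (mod 251)
4^16 ≡ 25^2 = 625 ≡ 123 (mod 251)
4^32 ≡ 123^2 = 15129 ≡ 69 (mod 251)
4^64 ≡ 69^2 = 4761 ≡ 243 (mod 251)
125 = 64 + 32 + 16 + 8 + 4 + 1 in binary powers of 2.
So 4^125 ≡ 243 · 69 · 123 · 25 · 5 · 4 ≡ 1 (mod 251).
Since 4^d ≡ 1 (mod 251), base 4 does not prove 251 composite.

1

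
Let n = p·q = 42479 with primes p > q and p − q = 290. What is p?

Since p = q + 290, we have 42479 = q(q + 290), so q² + 290q − 42479 = 0.
Discriminant: 290² + 4·42479 = 84100 + 169916 = 254016; √254016 = 504.
q = (−290 + 504)/2 = 107, and p = q + 290 = 397.
Check: 107 · 397 = 42479.

397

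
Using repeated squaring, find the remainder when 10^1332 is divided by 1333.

686

10^1 ≡ 10 (mod 1333)
10^2 ≡ 10^2 = 100 ≡ 100 (mod 1333)
10^4 ≡ 100^2 = 10000 ≡ 669 (mod 1333)
10^8 ≡ 669^2 = 447561 ≡ 1006 (mod 1333)
10^16 ≡ 1006^2 = 1012036 ≡ 289 (mod 1333)
10^32 ≡ 289^2 = 83521 ≡ 875 (mod 1333)
10^64 ≡ 875^2 = 765625 ≡ 483 (mod 1333)
10^128 ≡ 483^2 = 233289 ≡ 14 (mod 1333)
10^256 ≡ 14^2 = 196 ≡ 196 (mod 1333)
10^512 ≡ 196^2 = 38416 ≡ 1092 (mod 1333)
10^1024 ≡ 1092^2 = 1192464 ≡ 762 (mod 1333)
1332 = 1024 + 256 + 32 + 16 + 4 in binary powers of 2.
So 10^1332 ≡ 762 · 196 · 875 · 289 · 669 ≡ 686 (mod 1333).
Since 686 ≠ 1, base 10 is a Fermat witness: 1333 is composite.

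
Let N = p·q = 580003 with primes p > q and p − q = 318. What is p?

Since p = q + 318, we have 580003 = q(q + 318), so q² + 318q − 580003 = 0.
Discriminant: 318² + 4·580003 = 101124 + 2320012 = 2421136; √2421136 = 1556.
q = (−318 + 1556)/2 = 619, and p = q + 318 = 937.
Check: 619 · 937 = 580003.

937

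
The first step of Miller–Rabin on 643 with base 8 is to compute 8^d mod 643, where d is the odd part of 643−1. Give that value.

643 − 1 = 642 = 2^1 · 321, so d = 321.
8^1 ≡ 8 (mod 643)
8^2 ≡ 8^2 = 64 ≡ 64 (mod 643)
8^4 ≡ 64^2 = 4096 ≡ 238 (mod 643)
8^8 ≡ 238^2 = 56644 ≡ 60 (mod 643)
8^16 ≡ 60^2 = 3600 ≡ 385 (mod 643)
8^32 ≡ 385^2 = 148225 ≡ 335 (mod 643)
8^64 ≡ 335^2 = 112225 ≡ 343 (mod 643)
8^128 ≡ 343^2 = 117649 ≡ 623 (mod 643)
8^256 ≡ 623^2 = 388129 ≡ 400 (mod 643)
321 = 256 + 64 + 1 in binary powers of 2.
So 8^321 ≡ 400 · 343 · 8 ≡ 642 (mod 643).
Since 8^d ≡ 642 (mod 643), base 8 does not prove 643 composite.

642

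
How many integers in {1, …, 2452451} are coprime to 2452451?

2396160

Factor: 2452451 = 97 · 131 · 193.
φ(2452451) = (97−1) · (131−1) · (193−1) = 96 · 130 · 192 = 2396160.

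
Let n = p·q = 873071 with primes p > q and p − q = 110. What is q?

881

Since p = q + 110, we have 873071 = q(q + 110), so q² + 110q − 873071 = 0.
Discriminant: 110² + 4·873071 = 12100 + 3492284 = 3504384; √3504384 = 1872.
q = (−110 + 1872)/2 = 881, and p = q + 110 = 991.
Check: 881 · 991 = 873071.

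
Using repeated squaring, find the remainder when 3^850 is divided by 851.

3^1 ≡ 3 (mod 851)
3^2 ≡ 3^2 = 9 ≡ 9 (mod 851)
3^4 ≡ 9^2 = 81 ≡ 81 (mod 851)
3^8 ≡ 81^2 = 6561 ≡ 604 (mod 851)
3^16 ≡ 604^2 = 364816 ≡ 588 (mod 851)
3^32 ≡ 588^2 = 345744 ≡ 238 (mod 851)
3^64 ≡ 238^2 = 56644 ≡ 478 (mod 851)
3^128 ≡ 478^2 = 228484 ≡ 416 (mod 851)
3^256 ≡ 416^2 = 173056 ≡ 303 (mod 851)
3^512 ≡ 303^2 = 91809 ≡ 752 (mod 851)
850 = 512 + 256 + 64 + 16 + 2 in binary powers of 2.
So 3^850 ≡ 752 · 303 · 478 · 588 · 9 ≡ 303 (mod 851).
Since 303 ≠ 1, base 3 is a Fermat witness: 851 is composite.

303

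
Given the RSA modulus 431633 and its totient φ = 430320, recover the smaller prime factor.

653

φ(n) = (p−1)(q−1) = n − (p+q) + 1, so p + q = 431633 − 430320 + 1 = 1314.
p and q are the roots of t² − 1314t + 431633 = 0.
Discriminant: 1314² − 4·431633 = 1726596 − 1726532 = 64; √64 = 8.
q = (1314 − 8)/2 = 653, p = (1314 + 8)/2 = 661.
Check: 653 · 661 = 431633.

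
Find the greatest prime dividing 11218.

79

11218 = 2 · 5609
5609 = 71 · 79
79 is prime.
So 11218 = 2 · 71 · 79; the largest prime factor is 79.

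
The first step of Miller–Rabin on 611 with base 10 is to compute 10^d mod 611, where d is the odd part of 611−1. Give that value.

160

611 − 1 = 610 = 2^1 · 305, so d = 305.
10^1 ≡ 10 (mod 611)
10^2 ≡ 10^2 = 100 ≡ 100 (mod 611)
10^4 ≡ 100^2 = 10000 ≡ 224 (mod 611)
10^8 ≡ 224^2 = 50176 ≡ 74 (mod 611)
10^16 ≡ 74^2 = 5476 ≡ 588 (mod 611)
10^32 ≡ 588^2 = 345744 ≡ 529 (mod 611)
10^64 ≡ 529^2 = 279841 ≡ 3 (mod 611)
10^128 ≡ 3^2 = 9 ≡ 9 (mod 611)
10^256 ≡ 9^2 = 81 ≡ 81 (mod 611)
305 = 256 + 32 + 16 + 1 in binary powers of 2.
So 10^305 ≡ 81 · 529 · 588 · 10 ≡ 160 (mod 611).
Squaring chain: 160; never reaches −1, so base 10 is a Miller–Rabin witness that 611 is composite.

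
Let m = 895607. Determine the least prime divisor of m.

895607 is odd.
Digit sum 35, not divisible by 3.
Ends in 7: not divisible by 5.
7: 895607 = 7·127943 + 6
11: 895607 = 11·81418 + 9
13: 895607 = 13·68892 + 11
17: 895607 = 17·52682 + 13
19: 895607 = 19·47137 + 4
23: 895607 = 23·38939 + 10
29: 895607 = 29·30883

29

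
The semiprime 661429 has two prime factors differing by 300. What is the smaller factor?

Since p = q + 300, we have 661429 = q(q + 300), so q² + 300q − 661429 = 0.
Discriminant: 300² + 4·661429 = 90000 + 2645716 = 2735716; √2735716 = 1654.
q = (−300 + 1654)/2 = 677, and p = q + 300 = 977.
Check: 677 · 977 = 661429.

677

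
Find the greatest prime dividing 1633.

71

1633 = 23 · 71
71 is prime.
So 1633 = 23 · 71; the largest prime factor is 71.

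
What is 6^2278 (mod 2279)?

49

6^1 ≡ 6 (mod 2279)
6^2 ≡ 6^2 = 36 ≡ 36 (mod 2279)
6^4 ≡ 36^2 = 1296 ≡ 1296 (mod 2279)
6^8 ≡ 1296^2 = 1679616 ≡ 2272 (mod 2279)
6^16 ≡ 2272^2 = 5161984 ≡ 49 (mod 2279)
6^32 ≡ 49^2 = 2401 ≡ 122 (mod 2279)
6^64 ≡ 122^2 = 14884 ≡ 1210 (mod 2279)
6^128 ≡ 1210^2 = 1464100 ≡ 982 (mod 2279)
6^256 ≡ 982^2 = 964324 ≡ 307 (mod 2279)
6^512 ≡ 307^2 = 94249 ≡ 810 (mod 2279)
6^1024 ≡ 810^2 = 656100 ≡ 2027 (mod 2279)
6^2048 ≡ 2027^2 = 4108729 ≡ 1971 (mod 2279)
2278 = 2048 + 128 + 64 + 32 + 4 + 2 in binary powers of 2.
So 6^2278 ≡ 1971 · 982 · 1210 · 122 · 1296 · 36 ≡ 49 (mod 2279).
Since 49 ≠ 1, base 6 is a Fermat witness: 2279 is composite.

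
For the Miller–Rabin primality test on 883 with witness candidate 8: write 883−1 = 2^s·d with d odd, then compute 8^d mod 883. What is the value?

883 − 1 = 882 = 2^1 · 441, so d = 441.
8^1 ≡ 8 (mod 883)
8^2 ≡ 8^2 = 64 ≡ 64 (mod 883)
8^4 ≡ 64^2 = 4096 ≡ 564 (mod 883)
8^8 ≡ 564^2 = 318096 ≡ 216 (mod 883)
8^16 ≡ 216^2 = 46656 ≡ 740 (mod 883)
8^32 ≡ 740^2 = 547600 ≡ 140 (mod 883)
8^64 ≡ 140^2 = 19600 ≡ 174 (mod 883)
8^128 ≡ 174^2 = 30276 ≡ 254 (mod 883)
8^256 ≡ 254^2 = 64516 ≡ 57 (mod 883)
441 = 256 + 128 + 32 + 16 + 8 + 1 in binary powers of 2.
So 8^441 ≡ 57 · 254 · 140 · 740 · 216 · 8 ≡ 882 (mod 883).
Since 8^d ≡ 882 (mod 883), base 8 does not prove 883 composite.

882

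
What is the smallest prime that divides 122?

2

122 is even: 2 divides it.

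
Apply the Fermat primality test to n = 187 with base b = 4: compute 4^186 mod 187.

169

4^1 ≡ 4 (mod 187)
4^2 ≡ 4^2 = 16 ≡ 16 (mod 187)
4^4 ≡ 16^2 = 256 ≡ 69 (mod 187)
4^8 ≡ 69^2 = 4761 ≡ 86 (mod 187)
4^16 ≡ 86^2 = 7396 ≡ 103 (mod 187)
4^32 ≡ 103^2 = 10609 ≡ 137 (mod 187)
4^64 ≡ 137^2 = 18769 ≡ 69 (mod 187)
4^128 ≡ 69^2 = 4761 ≡ 86 (mod 187)
186 = 128 + 32 + 16 + 8 + 2 in binary powers of 2.
So 4^186 ≡ 86 · 137 · 103 · 86 · 16 ≡ 169 (mod 187).
Since 169 ≠ 1, base 4 is a Fermat witness: 187 is composite.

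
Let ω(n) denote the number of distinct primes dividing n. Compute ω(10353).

4

10353 = 3 · 3451
3451 = 7 · 493
493 = 17 · 29
10353 = 3 · 7 · 17 · 29, which has 4 distinct prime factors.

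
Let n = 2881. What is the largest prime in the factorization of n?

67

2881 = 43 · 67
67 is prime.
So 2881 = 43 · 67; the largest prime factor is 67.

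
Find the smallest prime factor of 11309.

11309 is odd.
Digit sum 14, not divisible by 3.
Ends in 9: not divisible by 5.
7: 11309 = 7·1615 + 4
11: 11309 = 11·1028 + 1
13: 11309 = 13·869 + 12
17: 11309 = 17·665 + 4
19: 11309 = 19·595 + 4
23: 11309 = 23·491 + 16
29: 11309 = 29·389 + 28
31: 11309 = 31·364 + 25
37: 11309 = 37·305 + 24
41: 11309 = 41·275 + 34
43: 11309 = 43·263

43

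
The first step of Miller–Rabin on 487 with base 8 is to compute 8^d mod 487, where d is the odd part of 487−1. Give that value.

1

487 − 1 = 486 = 2^1 · 243, so d = 243.
8^1 ≡ 8 (mod 487)
8^2 ≡ 8^2 = 64 ≡ 64 (mod 487)
8^4 ≡ 64^2 = 4096 ≡ 200 (mod 487)
8^8 ≡ 200^2 = 40000 ≡ 66 (mod 487)
8^16 ≡ 66^2 = 4356 ≡ 460 (mod 487)
8^32 ≡ 460^2 = 211600 ≡ 242 (mod 487)
8^64 ≡ 242^2 = 58564 ≡ 124 (mod 487)
8^128 ≡ 124^2 = 15376 ≡ 279 (mod 487)
243 = 128 + 64 + 32 + 16 + 2 + 1 in binary powers of 2.
So 8^243 ≡ 279 · 124 · 242 · 460 · 64 · 8 ≡ 1 (mod 487).
Since 8^d ≡ 1 (mod 487), base 8 does not prove 487 composite.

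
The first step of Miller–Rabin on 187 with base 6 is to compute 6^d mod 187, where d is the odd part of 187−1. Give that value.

95

187 − 1 = 186 = 2^1 · 93, so d = 93.
6^1 ≡ 6 (mod 187)
6^2 ≡ 6^2 = 36 ≡ 36 (mod 187)
6^4 ≡ 36^2 = 1296 ≡ 174 (mod 187)
6^8 ≡ 174^2 = 30276 ≡ 169 (mod 187)
6^16 ≡ 169^2 = 28561 ≡ 137 (mod 187)
6^32 ≡ 137^2 = 18769 ≡ 69 (mod 187)
6^64 ≡ 69^2 = 4761 ≡ 86 (mod 187)
93 = 64 + 16 + 8 + 4 + 1 in binary powers of 2.
So 6^93 ≡ 86 · 137 · 169 · 174 · 6 ≡ 95 (mod 187).
Squaring chain: 95; never reaches −1, so base 6 is a Miller–Rabin witness that 187 is composite.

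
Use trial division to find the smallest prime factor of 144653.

144653 is odd.
Digit sum 23, not divisible by 3.
Ends in 3: not divisible by 5.
7: 144653 = 7·20664 + 5
11: 144653 = 11·13150 + 3
13: 144653 = 13·11127 + 2
17: 144653 = 17·8509

17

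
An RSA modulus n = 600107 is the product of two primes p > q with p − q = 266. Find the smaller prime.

653

Since p = q + 266, we have 600107 = q(q + 266), so q² + 266q − 600107 = 0.
Discriminant: 266² + 4·600107 = 70756 + 2400428 = 2471184; √2471184 = 1572.
q = (−266 + 1572)/2 = 653, and p = q + 266 = 919.
Check: 653 · 919 = 600107.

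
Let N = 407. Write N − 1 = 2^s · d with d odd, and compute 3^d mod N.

407 − 1 = 406 = 2^1 · 203, so d = 203.
3^1 ≡ 3 (mod 407)
3^2 ≡ 3^2 = 9 ≡ 9 (mod 407)
3^4 ≡ 9^2 = 81 ≡ 81 (mod 407)
3^8 ≡ 81^2 = 6561 ≡ 49 (mod 407)
3^16 ≡ 49^2 = 2401 ≡ 366 (mod 407)
3^32 ≡ 366^2 = 133956 ≡ 53 (mod 407)
3^64 ≡ 53^2 = 2809 ≡ 367 (mod 407)
3^128 ≡ 367^2 = 134689 ≡ 379 (mod 407)
203 = 128 + 64 + 8 + 2 + 1 in binary powers of 2.
So 3^203 ≡ 379 · 367 · 49 · 9 · 3 ≡ 280 (mod 407).
Squaring chain: 280; never reaches −1, so base 3 is a Miller–Rabin witness that 407 is composite.

280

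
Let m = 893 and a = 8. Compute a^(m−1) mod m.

68

8^1 ≡ 8 (mod 893)
8^2 ≡ 8^2 = 64 ≡ 64 (mod 893)
8^4 ≡ 64^2 = 4096 ≡ 524 (mod 893)
8^8 ≡ 524^2 = 274576 ≡ 425 (mod 893)
8^16 ≡ 425^2 = 180625 ≡ 239 (mod 893)
8^32 ≡ 239^2 = 57121 ≡ 862 (mod 893)
8^64 ≡ 862^2 = 743044 ≡ 68 (mod 893)
8^128 ≡ 68^2 = 4624 ≡ 159 (mod 893)
8^256 ≡ 159^2 = 25281 ≡ 277 (mod 893)
8^512 ≡ 277^2 = 76729 ≡ 824 (mod 893)
892 = 512 + 256 + 64 + 32 + 16 + 8 + 4 in binary powers of 2.
So 8^892 ≡ 824 · 277 · 68 · 862 · 239 · 425 · 524 ≡ 68 (mod 893).
Since 68 ≠ 1, base 8 is a Fermat witness: 893 is composite.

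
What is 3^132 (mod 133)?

64

3^1 ≡ 3 (mod 133)
3^2 ≡ 3^2 = 9 ≡ 9 (mod 133)
3^4 ≡ 9^2 = 81 ≡ 81 (mod 133)
3^8 ≡ 81^2 = 6561 ≡ 44 (mod 133)
3^16 ≡ 44^2 = 1936 ≡ 74 (mod 133)
3^32 ≡ 74^2 = 5476 ≡ 23 (mod 133)
3^64 ≡ 23^2 = 529 ≡ 130 (mod 133)
3^128 ≡ 130^2 = 16900 ≡ 9 (mod 133)
132 = 128 + 4 in binary powers of 2.
So 3^132 ≡ 9 · 81 ≡ 64 (mod 133).
Since 64 ≠ 1, base 3 is a Fermat witness: 133 is composite.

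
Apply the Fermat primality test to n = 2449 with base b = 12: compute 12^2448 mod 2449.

907

12^1 ≡ 12 (mod 2449)
12^2 ≡ 12^2 = 144 ≡ 144 (mod 2449)
12^4 ≡ 144^2 = 20736 ≡ 1144 (mod 2449)
12^8 ≡ 1144^2 = 1308736 ≡ 970 (mod 2449)
12^16 ≡ 970^2 = 940900 ≡ 484 (mod 2449)
12^32 ≡ 484^2 = 234256 ≡ 1601 (mod 2449)
12^64 ≡ 1601^2 = 2563201 ≡ 1547 (mod 2449)
12^128 ≡ 1547^2 = 2393209 ≡ 536 (mod 2449)
12^256 ≡ 536^2 = 287296 ≡ 763 (mod 2449)
12^512 ≡ 763^2 = 582169 ≡ 1756 (mod 2449)
12^1024 ≡ 1756^2 = 3083536 ≡ 245 (mod 2449)
12^2048 ≡ 245^2 = 60025 ≡ 1249 (mod 2449)
2448 = 2048 + 256 + 128 + 16 in binary powers of 2.
So 12^2448 ≡ 1249 · 763 · 536 · 484 ≡ 907 (mod 2449).
Since 907 ≠ 1, base 12 is a Fermat witness: 2449 is composite.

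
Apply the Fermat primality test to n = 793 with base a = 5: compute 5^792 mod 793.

5^1 ≡ 5 (mod 793)
5^2 ≡ 5^2 = 25 ≡ 25 (mod 793)
5^4 ≡ 25^2 = 625 ≡ 625 (mod 793)
5^8 ≡ 625^2 = 390625 ≡ 469 (mod 793)
5^16 ≡ 469^2 = 219961 ≡ 300 (mod 793)
5^32 ≡ 300^2 = 90000 ≡ 391 (mod 793)
5^64 ≡ 391^2 = 152881 ≡ 625 (mod 793)
5^128 ≡ 625^2 = 390625 ≡ 469 (mod 793)
5^256 ≡ 469^2 = 219961 ≡ 300 (mod 793)
5^512 ≡ 300^2 = 90000 ≡ 391 (mod 793)
792 = 512 + 256 + 16 + 8 in binary powers of 2.
So 5^792 ≡ 391 · 300 · 300 · 469 ≡ 508 (mod 793).
Since 508 ≠ 1, base 5 is a Fermat witness: 793 is composite.

508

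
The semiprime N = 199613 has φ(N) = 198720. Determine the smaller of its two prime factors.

φ(n) = (p−1)(q−1) = n − (p+q) + 1, so p + q = 199613 − 198720 + 1 = 894.
p and q are the roots of t² − 894t + 199613 = 0.
Discriminant: 894² − 4·199613 = 799236 − 798452 = 784; √784 = 28.
q = (894 − 28)/2 = 433, p = (894 + 28)/2 = 461.
Check: 433 · 461 = 199613.

433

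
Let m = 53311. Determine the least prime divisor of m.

53311 is odd.
Digit sum 13, not divisible by 3.
Ends in 1: not divisible by 5.
7: 53311 = 7·7615 + 6
11: 53311 = 11·4846 + 5
13: 53311 = 13·4100 + 11
17: 53311 = 17·3135 + 16
19: 53311 = 19·2805 + 16
23: 53311 = 23·2317 + 20
29: 53311 = 29·1838 + 9
31: 53311 = 31·1719 + 22
37: 53311 = 37·1440 + 31
41: 53311 = 41·1300 + 11
43: 53311 = 43·1239 + 34
47: 53311 = 47·1134 + 13
53: 53311 = 53·1005 + 46
59: 53311 = 59·903 + 34
61: 53311 = 61·873 + 58
67: 53311 = 67·795 + 46
71: 53311 = 71·750 + 61
73: 53311 = 73·730 + 21
79: 53311 = 79·674 + 65
83: 53311 = 83·642 + 25
89: 53311 = 89·599

89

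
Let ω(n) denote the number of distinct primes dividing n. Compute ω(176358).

176358 = 2 · 88179
88179 = 3 · 29393
29393 = 7 · 4199
4199 = 13 · 323
323 = 17 · 19
176358 = 2 · 3 · 7 · 13 · 17 · 19, which has 6 distinct prime factors.

6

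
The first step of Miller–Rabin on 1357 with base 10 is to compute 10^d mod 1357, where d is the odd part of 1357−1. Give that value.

319

1357 − 1 = 1356 = 2^2 · 339, so d = 339.
10^1 ≡ 10 (mod 1357)
10^2 ≡ 10^2 = 100 ≡ 100 (mod 1357)
10^4 ≡ 100^2 = 10000 ≡ 501 (mod 1357)
10^8 ≡ 501^2 = 251001 ≡ 1313 (mod 1357)
10^16 ≡ 1313^2 = 1723969 ≡ 579 (mod 1357)
10^32 ≡ 579^2 = 335241 ≡ 62 (mod 1357)
10^64 ≡ 62^2 = 3844 ≡ 1130 (mod 1357)
10^128 ≡ 1130^2 = 1276900 ≡ 1320 (mod 1357)
10^256 ≡ 1320^2 = 1742400 ≡ 12 (mod 1357)
339 = 256 + 64 + 16 + 2 + 1 in binary powers of 2.
So 10^339 ≡ 12 · 1130 · 579 · 100 · 10 ≡ 319 (mod 1357).
Squaring chain: 319 → 1343; never reaches −1, so base 10 is a Miller–Rabin witness that 1357 is composite.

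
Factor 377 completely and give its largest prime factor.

377 = 13 · 29
29 is prime.
So 377 = 13 · 29; the largest prime factor is 29.

29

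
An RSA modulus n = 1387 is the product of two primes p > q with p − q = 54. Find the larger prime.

Since p = q + 54, we have 1387 = q(q + 54), so q² + 54q − 1387 = 0.
Discriminant: 54² + 4·1387 = 2916 + 5548 = 8464; √8464 = 92.
q = (−54 + 92)/2 = 19, and p = q + 54 = 73.
Check: 19 · 73 = 1387.

73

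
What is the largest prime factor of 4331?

71

4331 = 61 · 71
71 is prime.
So 4331 = 61 · 71; the largest prime factor is 71.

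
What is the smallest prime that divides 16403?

16403 is odd.
Digit sum 14, not divisible by 3.
Ends in 3: not divisible by 5.
7: 16403 = 7·2343 + 2
11: 16403 = 11·1491 + 2
13: 16403 = 13·1261 + 10
17: 16403 = 17·964 + 15
19: 16403 = 19·863 + 6
23: 16403 = 23·713 + 4
29: 16403 = 29·565 + 18
31: 16403 = 31·529 + 4
37: 16403 = 37·443 + 12
41: 16403 = 41·400 + 3
43: 16403 = 43·381 + 20
47: 16403 = 47·349

47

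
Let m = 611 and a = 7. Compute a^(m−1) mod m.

7^1 ≡ 7 (mod 611)
7^2 ≡ 7^2 = 49 ≡ 49 (mod 611)
7^4 ≡ 49^2 = 2401 ≡ 568 (mod 611)
7^8 ≡ 568^2 = 322624 ≡ 16 (mod 611)
7^16 ≡ 16^2 = 256 ≡ 256 (mod 611)
7^32 ≡ 256^2 = 65536 ≡ 159 (mod 611)
7^64 ≡ 159^2 = 25281 ≡ 230 (mod 611)
7^128 ≡ 230^2 = 52900 ≡ 354 (mod 611)
7^256 ≡ 354^2 = 125316 ≡ 61 (mod 611)
7^512 ≡ 61^2 = 3721 ≡ 55 (mod 611)
610 = 512 + 64 + 32 + 2 in binary powers of 2.
So 7^610 ≡ 55 · 230 · 159 · 49 ≡ 17 (mod 611).
Since 17 ≠ 1, base 7 is a Fermat witness: 611 is composite.

17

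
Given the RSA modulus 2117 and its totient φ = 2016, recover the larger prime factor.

φ(n) = (p−1)(q−1) = n − (p+q) + 1, so p + q = 2117 − 2016 + 1 = 102.
p and q are the roots of t² − 102t + 2117 = 0.
Discriminant: 102² − 4·2117 = 10404 − 8468 = 1936; √1936 = 44.
q = (102 − 44)/2 = 29, p = (102 + 44)/2 = 73.
Check: 29 · 73 = 2117.

73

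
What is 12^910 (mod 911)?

12^1 ≡ 12 (mod 911)
12^2 ≡ 12^2 = 144 ≡ 144 (mod 911)
12^4 ≡ 144^2 = 20736 ≡ 694 (mod 911)
12^8 ≡ 694^2 = 481636 ≡ 628 (mod 911)
12^16 ≡ 628^2 = 394384 ≡ 832 (mod 911)
12^32 ≡ 832^2 = 692224 ≡ 775 (mod 911)
12^64 ≡ 775^2 = 600625 ≡ 276 (mod 911)
12^128 ≡ 276^2 = 76176 ≡ 563 (mod 911)
12^256 ≡ 563^2 = 316969 ≡ 852 (mod 911)
12^512 ≡ 852^2 = 725904 ≡ 748 (mod 911)
910 = 512 + 256 + 128 + 8 + 4 + 2 in binary powers of 2.
So 12^910 ≡ 748 · 852 · 563 · 628 · 694 · 144 ≡ 1 (mod 911).
Since the result is 1, base 12 gives no evidence that 911 is composite.

1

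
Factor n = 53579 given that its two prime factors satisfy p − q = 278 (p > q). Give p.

Since p = q + 278, we have 53579 = q(q + 278), so q² + 278q − 53579 = 0.
Discriminant: 278² + 4·53579 = 77284 + 214316 = 291600; √291600 = 540.
q = (−278 + 540)/2 = 131, and p = q + 278 = 409.
Check: 131 · 409 = 53579.

409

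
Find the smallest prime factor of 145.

5

145 is odd.
Digit sum 10, not divisible by 3.
Ends in 5: divisible by 5.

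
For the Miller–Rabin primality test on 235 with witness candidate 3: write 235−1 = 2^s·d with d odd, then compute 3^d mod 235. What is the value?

235 − 1 = 234 = 2^1 · 117, so d = 117.
3^1 ≡ 3 (mod 235)
3^2 ≡ 3^2 = 9 ≡ 9 (mod 235)
3^4 ≡ 9^2 = 81 ≡ 81 (mod 235)
3^8 ≡ 81^2 = 6561 ≡ 216 (mod 235)
3^16 ≡ 216^2 = 46656 ≡ 126 (mod 235)
3^32 ≡ 126^2 = 15876 ≡ 131 (mod 235)
3^64 ≡ 131^2 = 17161 ≡ 6 (mod 235)
117 = 64 + 32 + 16 + 4 + 1 in binary powers of 2.
So 3^117 ≡ 6 · 131 · 126 · 81 · 3 ≡ 103 (mod 235).
Squaring chain: 103; never reaches −1, so base 3 is a Miller–Rabin witness that 235 is composite.

103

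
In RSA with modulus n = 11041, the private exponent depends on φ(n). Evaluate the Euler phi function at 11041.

Factor: 11041 = 61 · 181.
φ(11041) = (61−1) · (181−1) = 60 · 180 = 10800.

10800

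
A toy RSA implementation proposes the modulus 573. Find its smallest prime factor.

573 is odd.
Digit sum 15, divisible by 3.

3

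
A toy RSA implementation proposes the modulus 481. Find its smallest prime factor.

13

481 is odd.
Digit sum 13, not divisible by 3.
Ends in 1: not divisible by 5.
7: 481 = 7·68 + 5
11: 481 = 11·43 + 8
13: 481 = 13·37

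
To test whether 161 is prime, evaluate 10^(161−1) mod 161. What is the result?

144

10^1 ≡ 10 (mod 161)
10^2 ≡ 10^2 = 100 ≡ 100 (mod 161)
10^4 ≡ 100^2 = 10000 ≡ 18 (mod 161)
10^8 ≡ 18^2 = 324 ≡ 2 (mod 161)
10^16 ≡ 2^2 = 4 ≡ 4 (mod 161)
10^32 ≡ 4^2 = 16 ≡ 16 (mod 161)
10^64 ≡ 16^2 = 256 ≡ 95 (mod 161)
10^128 ≡ 95^2 = 9025 ≡ 9 (mod 161)
160 = 128 + 32 in binary powers of 2.
So 10^160 ≡ 9 · 16 ≡ 144 (mod 161).
Since 144 ≠ 1, base 10 is a Fermat witness: 161 is composite.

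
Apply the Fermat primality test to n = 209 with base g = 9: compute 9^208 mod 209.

47

9^1 ≡ 9 (mod 209)
9^2 ≡ 9^2 = 81 ≡ 81 (mod 209)
9^4 ≡ 81^2 = 6561 ≡ 82 (mod 209)
9^8 ≡ 82^2 = 6724 ≡ 36 (mod 209)
9^16 ≡ 36^2 = 1296 ≡ 42 (mod 209)
9^32 ≡ 42^2 = 1764 ≡ 92 (mod 209)
9^64 ≡ 92^2 = 8464 ≡ 104 (mod 209)
9^128 ≡ 104^2 = 10816 ≡ 157 (mod 209)
208 = 128 + 64 + 16 in binary powers of 2.
So 9^208 ≡ 157 · 104 · 42 ≡ 47 (mod 209).
Since 47 ≠ 1, base 9 is a Fermat witness: 209 is composite.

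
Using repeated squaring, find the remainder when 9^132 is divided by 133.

9^1 ≡ 9 (mod 133)
9^2 ≡ 9^2 = 81 ≡ 81 (mod 133)
9^4 ≡ 81^2 = 6561 ≡ 44 (mod 133)
9^8 ≡ 44^2 = 1936 ≡ 74 (mod 133)
9^16 ≡ 74^2 = 5476 ≡ 23 (mod 133)
9^32 ≡ 23^2 = 529 ≡ 130 (mod 133)
9^64 ≡ 130^2 = 16900 ≡ 9 (mod 133)
9^128 ≡ 9^2 = 81 ≡ 81 (mod 133)
132 = 128 + 4 in binary powers of 2.
So 9^132 ≡ 81 · 44 ≡ 106 (mod 133).
Since 106 ≠ 1, base 9 is a Fermat witness: 133 is composite.

106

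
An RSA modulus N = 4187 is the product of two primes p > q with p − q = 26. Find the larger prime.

Since p = q + 26, we have 4187 = q(q + 26), so q² + 26q − 4187 = 0.
Discriminant: 26² + 4·4187 = 676 + 16748 = 17424; √17424 = 132.
q = (−26 + 132)/2 = 53, and p = q + 26 = 79.
Check: 53 · 79 = 4187.

79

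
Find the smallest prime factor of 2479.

37

2479 is odd.
Digit sum 22, not divisible by 3.
Ends in 9: not divisible by 5.
7: 2479 = 7·354 + 1
11: 2479 = 11·225 + 4
13: 2479 = 13·190 + 9
17: 2479 = 17·145 + 14
19: 2479 = 19·130 + 9
23: 2479 = 23·107 + 18
29: 2479 = 29·85 + 14
31: 2479 = 31·79 + 30
37: 2479 = 37·67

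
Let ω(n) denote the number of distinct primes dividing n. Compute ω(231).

231 = 3 · 77
77 = 7 · 11
231 = 3 · 7 · 11, which has 3 distinct prime factors.

3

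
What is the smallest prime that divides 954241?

954241 is odd.
Digit sum 25, not divisible by 3.
Ends in 1: not divisible by 5.
7: 954241 = 7·136320 + 1
11: 954241 = 11·86749 + 2
13: 954241 = 13·73403 + 2
17: 954241 = 17·56131 + 14
19: 954241 = 19·50223 + 4
23: 954241 = 23·41488 + 17
29: 954241 = 29·32904 + 25
31: 954241 = 31·30781 + 30
37: 954241 = 37·25790 + 11
41: 954241 = 41·23274 + 7
43: 954241 = 43·22191 + 28
47: 954241 = 47·20303

47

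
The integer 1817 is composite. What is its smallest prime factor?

23

1817 is odd.
Digit sum 17, not divisible by 3.
Ends in 7: not divisible by 5.
7: 1817 = 7·259 + 4
11: 1817 = 11·165 + 2
13: 1817 = 13·139 + 10
17: 1817 = 17·106 + 15
19: 1817 = 19·95 + 12
23: 1817 = 23·79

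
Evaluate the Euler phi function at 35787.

Factor: 35787 = 3 · 79 · 151.
φ(35787) = (3−1) · (79−1) · (151−1) = 2 · 78 · 150 = 23400.

23400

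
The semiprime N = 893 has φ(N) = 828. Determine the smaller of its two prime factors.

19

φ(n) = (p−1)(q−1) = n − (p+q) + 1, so p + q = 893 − 828 + 1 = 66.
p and q are the roots of t² − 66t + 893 = 0.
Discriminant: 66² − 4·893 = 4356 − 3572 = 784; √784 = 28.
q = (66 − 28)/2 = 19, p = (66 + 28)/2 = 47.
Check: 19 · 47 = 893.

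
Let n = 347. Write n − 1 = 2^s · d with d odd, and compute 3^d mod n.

1

347 − 1 = 346 = 2^1 · 173, so d = 173.
3^1 ≡ 3 (mod 347)
3^2 ≡ 3^2 = 9 ≡ 9 (mod 347)
3^4 ≡ 9^2 = 81 ≡ 81 (mod 347)
3^8 ≡ 81^2 = 6561 ≡ 315 (mod 347)
3^16 ≡ 315^2 = 99225 ≡ 330 (mod 347)
3^32 ≡ 330^2 = 108900 ≡ 289 (mod 347)
3^64 ≡ 289^2 = 83521 ≡ 241 (mod 347)
3^128 ≡ 241^2 = 58081 ≡ 132 (mod 347)
173 = 128 + 32 + 8 + 4 + 1 in binary powers of 2.
So 3^173 ≡ 132 · 289 · 315 · 81 · 3 ≡ 1 (mod 347).
Since 3^d ≡ 1 (mod 347), base 3 does not prove 347 composite.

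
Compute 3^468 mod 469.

3^1 ≡ 3 (mod 469)
3^2 ≡ 3^2 = 9 ≡ 9 (mod 469)
3^4 ≡ 9^2 = 81 ≡ 81 (mod 469)
3^8 ≡ 81^2 = 6561 ≡ 464 (mod 469)
3^16 ≡ 464^2 = 215296 ≡ 25 (mod 469)
3^32 ≡ 25^2 = 625 ≡ 156 (mod 469)
3^64 ≡ 156^2 = 24336 ≡ 417 (mod 469)
3^128 ≡ 417^2 = 173889 ≡ 359 (mod 469)
3^256 ≡ 359^2 = 128881 ≡ 375 (mod 469)
468 = 256 + 128 + 64 + 16 + 4 in binary powers of 2.
So 3^468 ≡ 375 · 359 · 417 · 25 · 81 ≡ 260 (mod 469).
Since 260 ≠ 1, base 3 is a Fermat witness: 469 is composite.

260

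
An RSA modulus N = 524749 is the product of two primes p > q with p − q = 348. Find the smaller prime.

Since p = q + 348, we have 524749 = q(q + 348), so q² + 348q − 524749 = 0.
Discriminant: 348² + 4·524749 = 121104 + 2098996 = 2220100; √2220100 = 1490.
q = (−348 + 1490)/2 = 571, and p = q + 348 = 919.
Check: 571 · 919 = 524749.

571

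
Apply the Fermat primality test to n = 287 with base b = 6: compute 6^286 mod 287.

162

6^1 ≡ 6 (mod 287)
6^2 ≡ 6^2 = 36 ≡ 36 (mod 287)
6^4 ≡ 36^2 = 1296 ≡ 148 (mod 287)
6^8 ≡ 148^2 = 21904 ≡ 92 (mod 287)
6^16 ≡ 92^2 = 8464 ≡ 141 (mod 287)
6^32 ≡ 141^2 = 19881 ≡ 78 (mod 287)
6^64 ≡ 78^2 = 6084 ≡ 57 (mod 287)
6^128 ≡ 57^2 = 3249 ≡ 92 (mod 287)
6^256 ≡ 92^2 = 8464 ≡ 141 (mod 287)
286 = 256 + 16 + 8 + 4 + 2 in binary powers of 2.
So 6^286 ≡ 141 · 141 · 92 · 148 · 36 ≡ 162 (mod 287).
Since 162 ≠ 1, base 6 is a Fermat witness: 287 is composite.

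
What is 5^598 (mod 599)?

5^1 ≡ 5 (mod 599)
5^2 ≡ 5^2 = 25 ≡ 25 (mod 599)
5^4 ≡ 25^2 = 625 ≡ 26 (mod 599)
5^8 ≡ 26^2 = 676 ≡ 77 (mod 599)
5^16 ≡ 77^2 = 5929 ≡ 538 (mod 599)
5^32 ≡ 538^2 = 289444 ≡ 127 (mod 599)
5^64 ≡ 127^2 = 16129 ≡ 555 (mod 599)
5^128 ≡ 555^2 = 308025 ≡ 139 (mod 599)
5^256 ≡ 139^2 = 19321 ≡ 153 (mod 599)
5^512 ≡ 153^2 = 23409 ≡ 48 (mod 599)
598 = 512 + 64 + 16 + 4 + 2 in binary powers of 2.
So 5^598 ≡ 48 · 555 · 538 · 26 · 25 ≡ 1 (mod 599).
Since the result is 1, base 5 gives no evidence that 599 is composite.

1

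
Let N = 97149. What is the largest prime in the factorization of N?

97149 = 3 · 32383
32383 = 13 · 2491
2491 = 47 · 53
53 is prime.
So 97149 = 3 · 13 · 47 · 53; the largest prime factor is 53.

53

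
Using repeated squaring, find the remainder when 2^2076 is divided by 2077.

2^1 ≡ 2 (mod 2077)
2^2 ≡ 2^2 = 4 ≡ 4 (mod 2077)
2^4 ≡ 4^2 = 16 ≡ 16 (mod 2077)
2^8 ≡ 16^2 = 256 ≡ 256 (mod 2077)
2^16 ≡ 256^2 = 65536 ≡ 1149 (mod 2077)
2^32 ≡ 1149^2 = 1320201 ≡ 1306 (mod 2077)
2^64 ≡ 1306^2 = 1705636 ≡ 419 (mod 2077)
2^128 ≡ 419^2 = 175561 ≡ 1093 (mod 2077)
2^256 ≡ 1093^2 = 1194649 ≡ 374 (mod 2077)
2^512 ≡ 374^2 = 139876 ≡ 717 (mod 2077)
2^1024 ≡ 717^2 = 514089 ≡ 1070 (mod 2077)
2^2048 ≡ 1070^2 = 1144900 ≡ 473 (mod 2077)
2076 = 2048 + 16 + 8 + 4 in binary powers of 2.
So 2^2076 ≡ 473 · 1149 · 256 · 16 ≡ 963 (mod 2077).
Since 963 ≠ 1, base 2 is a Fermat witness: 2077 is composite.

963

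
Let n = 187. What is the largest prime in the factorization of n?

187 = 11 · 17
17 is prime.
So 187 = 11 · 17; the largest prime factor is 17.

17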